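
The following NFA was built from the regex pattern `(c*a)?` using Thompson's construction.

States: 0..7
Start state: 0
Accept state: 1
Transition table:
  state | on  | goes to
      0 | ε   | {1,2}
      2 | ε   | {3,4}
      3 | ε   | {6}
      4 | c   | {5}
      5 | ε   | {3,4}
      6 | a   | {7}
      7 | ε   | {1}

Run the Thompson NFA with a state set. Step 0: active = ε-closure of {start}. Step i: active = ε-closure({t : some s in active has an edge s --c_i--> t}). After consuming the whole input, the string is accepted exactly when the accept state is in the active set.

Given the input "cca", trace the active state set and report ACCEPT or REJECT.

S₀ = ε-closure({0}) = {0,1,2,3,4,6}
'c' @ 1: {3,4,5,6}
'c' @ 2: {3,4,5,6}
'a' @ 3: {1,7}  [accepting]
after full input: {1,7}  (accept=1 in)

Answer: ACCEPT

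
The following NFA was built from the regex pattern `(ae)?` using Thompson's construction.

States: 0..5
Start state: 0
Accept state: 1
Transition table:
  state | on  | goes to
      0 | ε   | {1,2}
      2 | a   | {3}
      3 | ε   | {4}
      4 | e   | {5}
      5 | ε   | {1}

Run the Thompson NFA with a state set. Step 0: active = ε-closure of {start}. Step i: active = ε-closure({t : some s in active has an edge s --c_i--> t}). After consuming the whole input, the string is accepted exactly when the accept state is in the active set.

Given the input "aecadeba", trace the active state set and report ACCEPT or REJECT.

Answer: REJECT

Steps:
start: ε-closure({0}) = {0,1,2}
'a' @ 1: {3,4}
'e' @ 2: {1,5}  (accept∈set)
'c' @ 3: {}  — no active states
rest 'adeba' ignored (set empty)
end set {} — state 1 not in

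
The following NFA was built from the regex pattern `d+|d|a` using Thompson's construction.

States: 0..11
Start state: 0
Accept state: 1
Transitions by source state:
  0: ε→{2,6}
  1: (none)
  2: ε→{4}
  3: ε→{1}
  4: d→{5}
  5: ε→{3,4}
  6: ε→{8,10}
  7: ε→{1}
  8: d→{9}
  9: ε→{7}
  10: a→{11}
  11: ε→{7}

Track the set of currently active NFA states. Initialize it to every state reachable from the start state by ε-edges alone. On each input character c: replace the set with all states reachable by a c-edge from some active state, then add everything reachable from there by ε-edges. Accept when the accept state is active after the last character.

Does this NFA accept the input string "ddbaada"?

initial (ε-close {0}): {0,2,4,6,8,10}
'd' @ 1: {1,3,4,5,7,9}  (accept∈set)
'd' @ 2: {1,3,4,5}  (accept∈set)
'b' @ 3: {}  — state set empty
rest 'aada' ignored (set empty)
after full input: {}  (accept=1 not in)

Answer: REJECT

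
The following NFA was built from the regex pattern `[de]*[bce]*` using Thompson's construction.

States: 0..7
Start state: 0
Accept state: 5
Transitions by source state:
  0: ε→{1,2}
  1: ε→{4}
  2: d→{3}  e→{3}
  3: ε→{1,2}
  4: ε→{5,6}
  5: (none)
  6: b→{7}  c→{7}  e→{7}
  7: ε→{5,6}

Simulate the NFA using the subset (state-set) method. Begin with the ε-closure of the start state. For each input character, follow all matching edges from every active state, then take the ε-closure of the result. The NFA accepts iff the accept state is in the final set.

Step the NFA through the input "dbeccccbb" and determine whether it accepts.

Answer: ACCEPT

Trace:
start: ε-closure({0}) = {0,1,2,4,5,6}
'd' @ 1: {1,2,3,4,5,6}  ✓accept
'b' @ 2: {5,6,7}  ✓accept
'e' @ 3: {5,6,7}  ✓accept
'c' @ 4: {5,6,7}  ✓accept
'c' @ 5: {5,6,7}  ✓accept
'c' @ 6: {5,6,7}  ✓accept
'c' @ 7: {5,6,7}  ✓accept
'b' @ 8: {5,6,7}  ✓accept
'b' @ 9: {5,6,7}  ✓accept
end set {5,6,7} — state 5 in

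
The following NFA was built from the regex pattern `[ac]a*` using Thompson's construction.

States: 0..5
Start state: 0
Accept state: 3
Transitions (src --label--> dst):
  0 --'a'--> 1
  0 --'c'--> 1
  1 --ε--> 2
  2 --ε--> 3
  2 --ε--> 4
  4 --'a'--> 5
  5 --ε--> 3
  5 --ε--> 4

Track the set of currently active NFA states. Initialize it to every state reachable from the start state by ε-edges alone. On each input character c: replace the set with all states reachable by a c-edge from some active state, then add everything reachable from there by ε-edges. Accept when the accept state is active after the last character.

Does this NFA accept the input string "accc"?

Answer: REJECT

Derivation:
start: ε-closure({0}) = {0}
'a' @ 1: {1,2,3,4}  ✓accept
'c' @ 2: {}  — state set empty
rest 'cc' ignored (set empty)
after full input: {}  (accept=3 not in)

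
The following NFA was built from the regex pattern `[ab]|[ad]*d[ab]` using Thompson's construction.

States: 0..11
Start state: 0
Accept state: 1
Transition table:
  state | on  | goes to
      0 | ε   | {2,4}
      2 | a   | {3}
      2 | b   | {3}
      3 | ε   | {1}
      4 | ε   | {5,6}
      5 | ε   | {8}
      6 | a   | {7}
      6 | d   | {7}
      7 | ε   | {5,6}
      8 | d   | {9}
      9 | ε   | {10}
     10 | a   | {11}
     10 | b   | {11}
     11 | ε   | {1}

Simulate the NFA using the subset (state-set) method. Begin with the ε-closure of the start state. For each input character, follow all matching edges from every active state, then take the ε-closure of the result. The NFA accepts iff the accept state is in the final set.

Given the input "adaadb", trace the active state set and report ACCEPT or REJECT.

S₀ = ε-closure({0}) = {0,2,4,5,6,8}
'a' @ 1: {1,3,5,6,7,8}  (accept∈set)
'd' @ 2: {5,6,7,8,9,10}
'a' @ 3: {1,5,6,7,8,11}  (accept∈set)
'a' @ 4: {5,6,7,8}
'd' @ 5: {5,6,7,8,9,10}
'b' @ 6: {1,11}  (accept∈set)
end set {1,11} — state 1 in

Answer: ACCEPT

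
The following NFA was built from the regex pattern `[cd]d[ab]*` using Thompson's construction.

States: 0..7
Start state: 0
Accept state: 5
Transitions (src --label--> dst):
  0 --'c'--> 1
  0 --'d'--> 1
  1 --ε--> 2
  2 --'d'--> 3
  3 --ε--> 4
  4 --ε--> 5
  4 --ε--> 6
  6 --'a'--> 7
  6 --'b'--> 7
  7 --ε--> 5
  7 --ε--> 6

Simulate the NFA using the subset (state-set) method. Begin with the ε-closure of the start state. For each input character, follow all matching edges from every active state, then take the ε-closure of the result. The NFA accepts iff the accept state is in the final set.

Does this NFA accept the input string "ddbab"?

Answer: ACCEPT

Derivation:
initial (ε-close {0}): {0}
'd' @ 1: {1,2}
'd' @ 2: {3,4,5,6}  ✓accept
'b' @ 3: {5,6,7}  ✓accept
'a' @ 4: {5,6,7}  ✓accept
'b' @ 5: {5,6,7}  ✓accept
after full input: {5,6,7}  (accept=5 in)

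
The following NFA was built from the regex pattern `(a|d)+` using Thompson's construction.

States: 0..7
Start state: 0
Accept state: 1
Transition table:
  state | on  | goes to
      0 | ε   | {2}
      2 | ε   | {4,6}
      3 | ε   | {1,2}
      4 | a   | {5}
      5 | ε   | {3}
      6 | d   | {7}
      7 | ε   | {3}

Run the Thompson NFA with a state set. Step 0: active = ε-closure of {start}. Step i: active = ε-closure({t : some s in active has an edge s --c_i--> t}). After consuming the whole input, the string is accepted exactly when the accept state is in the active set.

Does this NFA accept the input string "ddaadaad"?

S₀ = ε-closure({0}) = {0,2,4,6}
'd' @ 1: {1,2,3,4,6,7}  ✓accept
'd' @ 2: {1,2,3,4,6,7}  ✓accept
'a' @ 3: {1,2,3,4,5,6}  ✓accept
'a' @ 4: {1,2,3,4,5,6}  ✓accept
'd' @ 5: {1,2,3,4,6,7}  ✓accept
'a' @ 6: {1,2,3,4,5,6}  ✓accept
'a' @ 7: {1,2,3,4,5,6}  ✓accept
'd' @ 8: {1,2,3,4,6,7}  ✓accept
end set {1,2,3,4,6,7} — state 1 in

Answer: ACCEPT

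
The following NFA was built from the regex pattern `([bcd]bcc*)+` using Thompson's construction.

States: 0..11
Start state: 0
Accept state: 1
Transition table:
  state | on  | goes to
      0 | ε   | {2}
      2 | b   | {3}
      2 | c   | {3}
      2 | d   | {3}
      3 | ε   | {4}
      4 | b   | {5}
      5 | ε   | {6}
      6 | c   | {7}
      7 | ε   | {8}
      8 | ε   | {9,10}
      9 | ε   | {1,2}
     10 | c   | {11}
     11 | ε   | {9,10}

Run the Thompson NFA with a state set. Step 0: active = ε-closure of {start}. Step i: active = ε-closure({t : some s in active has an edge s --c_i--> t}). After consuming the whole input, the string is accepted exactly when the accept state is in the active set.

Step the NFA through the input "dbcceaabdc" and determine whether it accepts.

start: ε-closure({0}) = {0,2}
'd' @ 1: {3,4}
'b' @ 2: {5,6}
'c' @ 3: {1,2,7,8,9,10}  (accept∈set)
'c' @ 4: {1,2,3,4,9,10,11}  (accept∈set)
'e' @ 5: {}  — state set empty
rest 'aabdc' ignored (set empty)
after full input: {}  (accept=1 not in)

Answer: REJECT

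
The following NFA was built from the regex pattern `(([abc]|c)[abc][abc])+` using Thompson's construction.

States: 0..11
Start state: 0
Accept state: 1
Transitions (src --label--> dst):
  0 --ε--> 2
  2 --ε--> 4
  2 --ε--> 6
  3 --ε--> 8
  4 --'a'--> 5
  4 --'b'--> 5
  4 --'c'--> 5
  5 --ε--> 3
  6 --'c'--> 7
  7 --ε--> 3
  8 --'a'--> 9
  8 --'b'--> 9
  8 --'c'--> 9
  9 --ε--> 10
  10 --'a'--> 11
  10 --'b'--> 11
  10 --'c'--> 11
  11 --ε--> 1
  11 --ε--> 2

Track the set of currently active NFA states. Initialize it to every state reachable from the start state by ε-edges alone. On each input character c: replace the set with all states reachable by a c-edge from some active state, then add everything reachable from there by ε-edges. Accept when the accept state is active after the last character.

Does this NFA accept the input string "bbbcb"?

S₀ = ε-closure({0}) = {0,2,4,6}
'b' @ 1: {3,5,8}
'b' @ 2: {9,10}
'b' @ 3: {1,2,4,6,11}  ✓accept
'c' @ 4: {3,5,7,8}
'b' @ 5: {9,10}
after full input: {9,10}  (accept=1 not in)

Answer: REJECT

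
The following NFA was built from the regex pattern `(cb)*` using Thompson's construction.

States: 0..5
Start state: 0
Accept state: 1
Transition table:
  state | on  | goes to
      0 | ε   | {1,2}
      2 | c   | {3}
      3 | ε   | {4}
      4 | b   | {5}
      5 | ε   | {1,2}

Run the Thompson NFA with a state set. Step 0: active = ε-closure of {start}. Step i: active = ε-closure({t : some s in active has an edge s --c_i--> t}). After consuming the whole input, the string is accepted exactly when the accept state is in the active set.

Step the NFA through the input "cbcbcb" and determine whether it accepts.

Answer: ACCEPT

Trace:
S₀ = ε-closure({0}) = {0,1,2}
'c' @ 1: {3,4}
'b' @ 2: {1,2,5}  [accepting]
'c' @ 3: {3,4}
'b' @ 4: {1,2,5}  [accepting]
'c' @ 5: {3,4}
'b' @ 6: {1,2,5}  [accepting]
after full input: {1,2,5}  (accept=1 in)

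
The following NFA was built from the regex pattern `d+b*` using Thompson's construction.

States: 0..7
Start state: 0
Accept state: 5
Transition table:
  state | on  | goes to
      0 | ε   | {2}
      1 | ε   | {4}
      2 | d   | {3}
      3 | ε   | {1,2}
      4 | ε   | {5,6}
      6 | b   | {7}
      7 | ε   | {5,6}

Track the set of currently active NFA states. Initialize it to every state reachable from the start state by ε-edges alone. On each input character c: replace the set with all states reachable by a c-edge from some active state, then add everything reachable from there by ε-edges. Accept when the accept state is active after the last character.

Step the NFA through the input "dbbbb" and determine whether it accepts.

S₀ = ε-closure({0}) = {0,2}
'd' @ 1: {1,2,3,4,5,6}  (accept∈set)
'b' @ 2: {5,6,7}  (accept∈set)
'b' @ 3: {5,6,7}  (accept∈set)
'b' @ 4: {5,6,7}  (accept∈set)
'b' @ 5: {5,6,7}  (accept∈set)
end set {5,6,7} — state 5 in

Answer: ACCEPT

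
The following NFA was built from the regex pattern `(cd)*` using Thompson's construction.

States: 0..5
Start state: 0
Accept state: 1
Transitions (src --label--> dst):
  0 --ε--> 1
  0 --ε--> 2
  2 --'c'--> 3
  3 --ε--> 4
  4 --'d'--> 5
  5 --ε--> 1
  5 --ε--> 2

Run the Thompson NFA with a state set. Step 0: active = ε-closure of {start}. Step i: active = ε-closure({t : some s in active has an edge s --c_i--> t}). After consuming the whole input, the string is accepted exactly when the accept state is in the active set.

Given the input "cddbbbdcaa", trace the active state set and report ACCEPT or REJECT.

initial (ε-close {0}): {0,1,2}
'c' @ 1: {3,4}
'd' @ 2: {1,2,5}  [accepting]
'd' @ 3: {}  — dead — no transitions
rest 'bbbdcaa' ignored (set empty)
end set {} — state 1 not in

Answer: REJECT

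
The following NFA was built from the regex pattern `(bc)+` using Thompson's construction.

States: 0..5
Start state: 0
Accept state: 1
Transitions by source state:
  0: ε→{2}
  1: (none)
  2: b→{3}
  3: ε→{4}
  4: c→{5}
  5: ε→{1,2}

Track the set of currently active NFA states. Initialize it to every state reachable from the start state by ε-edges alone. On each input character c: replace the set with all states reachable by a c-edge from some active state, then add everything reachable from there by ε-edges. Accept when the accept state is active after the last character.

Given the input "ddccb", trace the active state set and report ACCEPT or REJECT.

Answer: REJECT

Steps:
initial (ε-close {0}): {0,2}
'd' @ 1: {}  — state set empty
rest 'dccb' ignored (set empty)
final: {}; accept 1 not in set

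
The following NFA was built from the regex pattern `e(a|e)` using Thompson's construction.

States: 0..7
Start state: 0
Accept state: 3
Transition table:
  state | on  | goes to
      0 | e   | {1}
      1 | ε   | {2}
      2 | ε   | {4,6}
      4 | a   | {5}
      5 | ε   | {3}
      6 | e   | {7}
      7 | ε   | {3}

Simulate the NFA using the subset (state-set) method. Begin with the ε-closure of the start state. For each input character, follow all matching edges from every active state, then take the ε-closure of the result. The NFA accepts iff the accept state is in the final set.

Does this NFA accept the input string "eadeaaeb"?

S₀ = ε-closure({0}) = {0}
'e' @ 1: {1,2,4,6}
'a' @ 2: {3,5}  ✓accept
'd' @ 3: {}  — dead — no transitions
rest 'eaaeb' ignored (set empty)
after full input: {}  (accept=3 not in)

Answer: REJECT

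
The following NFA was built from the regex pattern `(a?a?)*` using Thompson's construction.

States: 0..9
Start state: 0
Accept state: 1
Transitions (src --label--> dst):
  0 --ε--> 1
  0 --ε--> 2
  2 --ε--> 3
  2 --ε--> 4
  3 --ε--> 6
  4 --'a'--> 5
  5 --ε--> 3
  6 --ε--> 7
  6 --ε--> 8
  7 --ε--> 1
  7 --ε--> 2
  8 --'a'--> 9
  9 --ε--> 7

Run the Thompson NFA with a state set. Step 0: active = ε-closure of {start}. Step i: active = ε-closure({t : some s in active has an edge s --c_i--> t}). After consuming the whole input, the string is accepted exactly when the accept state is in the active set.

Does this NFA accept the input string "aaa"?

Answer: ACCEPT

Trace:
start: ε-closure({0}) = {0,1,2,3,4,6,7,8}
'a' @ 1: {1,2,3,4,5,6,7,8,9}  (accept∈set)
'a' @ 2: {1,2,3,4,5,6,7,8,9}  (accept∈set)
'a' @ 3: {1,2,3,4,5,6,7,8,9}  (accept∈set)
final: {1,2,3,4,5,6,7,8,9}; accept 1 in set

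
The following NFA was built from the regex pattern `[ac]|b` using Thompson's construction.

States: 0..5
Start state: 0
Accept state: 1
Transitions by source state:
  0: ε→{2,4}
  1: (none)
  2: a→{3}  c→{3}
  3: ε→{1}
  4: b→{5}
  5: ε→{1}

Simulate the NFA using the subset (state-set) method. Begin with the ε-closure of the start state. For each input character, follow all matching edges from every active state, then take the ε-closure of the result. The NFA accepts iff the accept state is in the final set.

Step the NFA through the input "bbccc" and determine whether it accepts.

Answer: REJECT

Trace:
initial (ε-close {0}): {0,2,4}
'b' @ 1: {1,5}  [accepting]
'b' @ 2: {}  — no active states
rest 'ccc' ignored (set empty)
final: {}; accept 1 not in set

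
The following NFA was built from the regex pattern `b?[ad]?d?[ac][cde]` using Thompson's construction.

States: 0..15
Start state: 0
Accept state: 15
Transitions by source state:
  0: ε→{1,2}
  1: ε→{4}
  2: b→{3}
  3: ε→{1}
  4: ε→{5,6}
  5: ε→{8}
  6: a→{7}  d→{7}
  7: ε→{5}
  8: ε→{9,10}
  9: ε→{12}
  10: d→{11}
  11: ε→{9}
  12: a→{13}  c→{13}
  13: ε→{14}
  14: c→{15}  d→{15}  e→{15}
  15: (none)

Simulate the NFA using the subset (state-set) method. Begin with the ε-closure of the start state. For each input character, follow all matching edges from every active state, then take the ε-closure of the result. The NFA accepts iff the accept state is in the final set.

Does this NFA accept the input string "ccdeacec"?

S₀ = ε-closure({0}) = {0,1,2,4,5,6,8,9,10,12}
'c' @ 1: {13,14}
'c' @ 2: {15}  (accept∈set)
'd' @ 3: {}  — dead — no transitions
rest 'eacec' ignored (set empty)
after full input: {}  (accept=15 not in)

Answer: REJECT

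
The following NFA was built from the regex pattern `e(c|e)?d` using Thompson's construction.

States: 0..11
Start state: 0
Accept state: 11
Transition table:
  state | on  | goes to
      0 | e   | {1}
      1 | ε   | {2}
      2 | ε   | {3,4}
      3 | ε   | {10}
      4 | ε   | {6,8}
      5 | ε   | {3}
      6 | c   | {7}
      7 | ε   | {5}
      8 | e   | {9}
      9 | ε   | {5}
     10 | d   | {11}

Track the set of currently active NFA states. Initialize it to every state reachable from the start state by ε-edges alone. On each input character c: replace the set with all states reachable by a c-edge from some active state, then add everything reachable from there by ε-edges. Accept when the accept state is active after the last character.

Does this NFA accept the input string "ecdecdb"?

start: ε-closure({0}) = {0}
'e' @ 1: {1,2,3,4,6,8,10}
'c' @ 2: {3,5,7,10}
'd' @ 3: {11}  [accepting]
'e' @ 4: {}  — state set empty
rest 'cdb' ignored (set empty)
after full input: {}  (accept=11 not in)

Answer: REJECT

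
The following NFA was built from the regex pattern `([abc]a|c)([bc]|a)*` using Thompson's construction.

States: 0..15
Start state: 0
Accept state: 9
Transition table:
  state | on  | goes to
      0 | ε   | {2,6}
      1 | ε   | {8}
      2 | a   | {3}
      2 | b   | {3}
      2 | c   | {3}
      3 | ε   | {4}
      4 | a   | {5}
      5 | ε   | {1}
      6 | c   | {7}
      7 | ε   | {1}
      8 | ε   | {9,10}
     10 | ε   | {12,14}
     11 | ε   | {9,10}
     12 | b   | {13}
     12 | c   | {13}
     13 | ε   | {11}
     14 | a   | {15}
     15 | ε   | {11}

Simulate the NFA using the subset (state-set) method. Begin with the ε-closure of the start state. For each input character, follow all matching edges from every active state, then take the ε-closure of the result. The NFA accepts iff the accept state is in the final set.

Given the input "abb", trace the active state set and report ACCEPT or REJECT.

S₀ = ε-closure({0}) = {0,2,6}
'a' @ 1: {3,4}
'b' @ 2: {}  — dead — no transitions
rest 'b' ignored (set empty)
end set {} — state 9 not in

Answer: REJECT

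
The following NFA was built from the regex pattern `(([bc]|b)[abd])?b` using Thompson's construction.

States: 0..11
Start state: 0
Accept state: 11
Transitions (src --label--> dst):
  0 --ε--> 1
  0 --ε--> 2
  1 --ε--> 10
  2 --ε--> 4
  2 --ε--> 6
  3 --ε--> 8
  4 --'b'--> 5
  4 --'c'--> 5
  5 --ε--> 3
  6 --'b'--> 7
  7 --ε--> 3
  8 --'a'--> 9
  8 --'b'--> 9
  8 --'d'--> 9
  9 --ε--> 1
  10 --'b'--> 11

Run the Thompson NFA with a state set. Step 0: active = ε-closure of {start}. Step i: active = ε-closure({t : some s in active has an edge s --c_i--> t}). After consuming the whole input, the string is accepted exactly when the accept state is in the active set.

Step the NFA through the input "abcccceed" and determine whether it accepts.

Answer: REJECT

Steps:
initial (ε-close {0}): {0,1,2,4,6,10}
'a' @ 1: {}  — no active states
rest 'bcccceed' ignored (set empty)
end set {} — state 11 not in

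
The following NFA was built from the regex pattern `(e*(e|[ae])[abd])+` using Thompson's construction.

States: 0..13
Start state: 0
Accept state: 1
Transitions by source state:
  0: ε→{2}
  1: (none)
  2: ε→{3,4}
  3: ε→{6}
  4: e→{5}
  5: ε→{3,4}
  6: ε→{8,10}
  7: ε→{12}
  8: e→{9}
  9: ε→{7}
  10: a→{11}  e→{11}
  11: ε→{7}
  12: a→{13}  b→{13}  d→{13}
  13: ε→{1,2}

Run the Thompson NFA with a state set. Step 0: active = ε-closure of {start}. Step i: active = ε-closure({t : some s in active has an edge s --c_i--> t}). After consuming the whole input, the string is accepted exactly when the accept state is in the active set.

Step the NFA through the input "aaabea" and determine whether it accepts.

initial (ε-close {0}): {0,2,3,4,6,8,10}
'a' @ 1: {7,11,12}
'a' @ 2: {1,2,3,4,6,8,10,13}  (accept∈set)
'a' @ 3: {7,11,12}
'b' @ 4: {1,2,3,4,6,8,10,13}  (accept∈set)
'e' @ 5: {3,4,5,6,7,8,9,10,11,12}
'a' @ 6: {1,2,3,4,6,7,8,10,11,12,13}  (accept∈set)
final: {1,2,3,4,6,7,8,10,11,12,13}; accept 1 in set

Answer: ACCEPT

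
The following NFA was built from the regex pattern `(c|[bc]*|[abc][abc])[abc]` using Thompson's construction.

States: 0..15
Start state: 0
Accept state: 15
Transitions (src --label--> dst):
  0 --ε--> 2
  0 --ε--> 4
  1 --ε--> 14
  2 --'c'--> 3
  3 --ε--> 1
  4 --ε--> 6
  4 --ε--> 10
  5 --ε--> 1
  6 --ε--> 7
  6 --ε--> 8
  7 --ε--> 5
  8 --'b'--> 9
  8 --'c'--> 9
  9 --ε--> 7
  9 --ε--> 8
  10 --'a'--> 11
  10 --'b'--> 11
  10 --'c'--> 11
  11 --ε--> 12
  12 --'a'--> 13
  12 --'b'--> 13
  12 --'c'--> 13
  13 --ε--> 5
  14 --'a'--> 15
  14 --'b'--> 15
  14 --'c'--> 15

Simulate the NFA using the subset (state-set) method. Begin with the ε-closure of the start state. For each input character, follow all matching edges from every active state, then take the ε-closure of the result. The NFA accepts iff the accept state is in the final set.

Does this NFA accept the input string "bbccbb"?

Answer: ACCEPT

Trace:
S₀ = ε-closure({0}) = {0,1,2,4,5,6,7,8,10,14}
'b' @ 1: {1,5,7,8,9,11,12,14,15}  ✓accept
'b' @ 2: {1,5,7,8,9,13,14,15}  ✓accept
'c' @ 3: {1,5,7,8,9,14,15}  ✓accept
'c' @ 4: {1,5,7,8,9,14,15}  ✓accept
'b' @ 5: {1,5,7,8,9,14,15}  ✓accept
'b' @ 6: {1,5,7,8,9,14,15}  ✓accept
end set {1,5,7,8,9,14,15} — state 15 in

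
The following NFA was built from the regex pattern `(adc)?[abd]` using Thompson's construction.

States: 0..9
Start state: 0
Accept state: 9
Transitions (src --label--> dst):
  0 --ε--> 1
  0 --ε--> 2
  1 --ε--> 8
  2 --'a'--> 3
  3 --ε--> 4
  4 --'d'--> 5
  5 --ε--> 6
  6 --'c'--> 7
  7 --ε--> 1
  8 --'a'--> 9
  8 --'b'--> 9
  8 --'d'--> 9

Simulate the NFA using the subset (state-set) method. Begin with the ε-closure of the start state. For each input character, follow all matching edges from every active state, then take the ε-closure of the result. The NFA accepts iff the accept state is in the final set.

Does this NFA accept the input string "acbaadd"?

initial (ε-close {0}): {0,1,2,8}
'a' @ 1: {3,4,9}  (accept∈set)
'c' @ 2: {}  — dead — no transitions
rest 'baadd' ignored (set empty)
after full input: {}  (accept=9 not in)

Answer: REJECT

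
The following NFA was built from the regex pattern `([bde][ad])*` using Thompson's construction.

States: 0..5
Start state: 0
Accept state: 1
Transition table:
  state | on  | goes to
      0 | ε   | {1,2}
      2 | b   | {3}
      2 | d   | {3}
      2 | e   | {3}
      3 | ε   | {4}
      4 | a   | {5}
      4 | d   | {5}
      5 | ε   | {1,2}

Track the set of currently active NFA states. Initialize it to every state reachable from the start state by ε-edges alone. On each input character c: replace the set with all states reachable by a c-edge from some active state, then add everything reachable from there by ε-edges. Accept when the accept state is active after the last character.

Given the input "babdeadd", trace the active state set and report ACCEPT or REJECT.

S₀ = ε-closure({0}) = {0,1,2}
'b' @ 1: {3,4}
'a' @ 2: {1,2,5}  ✓accept
'b' @ 3: {3,4}
'd' @ 4: {1,2,5}  ✓accept
'e' @ 5: {3,4}
'a' @ 6: {1,2,5}  ✓accept
'd' @ 7: {3,4}
'd' @ 8: {1,2,5}  ✓accept
end set {1,2,5} — state 1 in

Answer: ACCEPT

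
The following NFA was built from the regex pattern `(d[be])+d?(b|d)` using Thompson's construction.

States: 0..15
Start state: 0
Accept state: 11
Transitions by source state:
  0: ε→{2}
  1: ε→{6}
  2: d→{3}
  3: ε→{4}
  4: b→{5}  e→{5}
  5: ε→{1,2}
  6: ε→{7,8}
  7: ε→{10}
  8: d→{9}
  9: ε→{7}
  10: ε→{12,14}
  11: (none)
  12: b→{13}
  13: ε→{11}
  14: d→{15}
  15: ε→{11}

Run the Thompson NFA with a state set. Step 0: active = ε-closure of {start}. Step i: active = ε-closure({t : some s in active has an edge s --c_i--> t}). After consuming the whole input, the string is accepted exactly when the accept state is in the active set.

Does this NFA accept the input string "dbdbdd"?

start: ε-closure({0}) = {0,2}
'd' @ 1: {3,4}
'b' @ 2: {1,2,5,6,7,8,10,12,14}
'd' @ 3: {3,4,7,9,10,11,12,14,15}  [accepting]
'b' @ 4: {1,2,5,6,7,8,10,11,12,13,14}  [accepting]
'd' @ 5: {3,4,7,9,10,11,12,14,15}  [accepting]
'd' @ 6: {11,15}  [accepting]
end set {11,15} — state 11 in

Answer: ACCEPT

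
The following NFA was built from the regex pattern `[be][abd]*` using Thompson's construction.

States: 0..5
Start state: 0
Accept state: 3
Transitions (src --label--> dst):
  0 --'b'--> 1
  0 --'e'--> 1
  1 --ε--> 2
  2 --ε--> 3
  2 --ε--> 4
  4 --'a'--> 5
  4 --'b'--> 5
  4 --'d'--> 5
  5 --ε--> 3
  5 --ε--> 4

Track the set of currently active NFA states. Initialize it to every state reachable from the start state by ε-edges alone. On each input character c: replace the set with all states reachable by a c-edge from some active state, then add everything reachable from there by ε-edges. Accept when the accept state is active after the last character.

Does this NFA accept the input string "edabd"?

initial (ε-close {0}): {0}
'e' @ 1: {1,2,3,4}  [accepting]
'd' @ 2: {3,4,5}  [accepting]
'a' @ 3: {3,4,5}  [accepting]
'b' @ 4: {3,4,5}  [accepting]
'd' @ 5: {3,4,5}  [accepting]
final: {3,4,5}; accept 3 in set

Answer: ACCEPT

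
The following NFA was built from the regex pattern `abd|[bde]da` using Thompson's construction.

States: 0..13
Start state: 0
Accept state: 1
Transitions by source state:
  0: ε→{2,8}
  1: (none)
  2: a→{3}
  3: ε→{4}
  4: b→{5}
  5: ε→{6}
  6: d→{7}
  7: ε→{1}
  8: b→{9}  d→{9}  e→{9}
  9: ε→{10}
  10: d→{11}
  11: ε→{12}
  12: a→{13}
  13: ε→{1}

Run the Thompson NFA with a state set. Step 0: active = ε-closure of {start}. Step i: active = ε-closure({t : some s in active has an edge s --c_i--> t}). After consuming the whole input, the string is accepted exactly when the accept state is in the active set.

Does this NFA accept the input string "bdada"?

S₀ = ε-closure({0}) = {0,2,8}
'b' @ 1: {9,10}
'd' @ 2: {11,12}
'a' @ 3: {1,13}  ✓accept
'd' @ 4: {}  — state set empty
rest 'a' ignored (set empty)
final: {}; accept 1 not in set

Answer: REJECT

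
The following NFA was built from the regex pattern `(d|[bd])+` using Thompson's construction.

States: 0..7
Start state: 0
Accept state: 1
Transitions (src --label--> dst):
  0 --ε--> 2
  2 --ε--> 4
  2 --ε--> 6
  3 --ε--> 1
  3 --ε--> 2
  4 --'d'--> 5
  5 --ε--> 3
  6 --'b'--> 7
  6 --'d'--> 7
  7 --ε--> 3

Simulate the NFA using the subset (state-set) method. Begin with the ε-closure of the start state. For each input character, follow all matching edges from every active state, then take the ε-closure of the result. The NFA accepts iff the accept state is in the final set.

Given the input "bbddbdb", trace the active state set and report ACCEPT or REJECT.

Answer: ACCEPT

Derivation:
S₀ = ε-closure({0}) = {0,2,4,6}
'b' @ 1: {1,2,3,4,6,7}  (accept∈set)
'b' @ 2: {1,2,3,4,6,7}  (accept∈set)
'd' @ 3: {1,2,3,4,5,6,7}  (accept∈set)
'd' @ 4: {1,2,3,4,5,6,7}  (accept∈set)
'b' @ 5: {1,2,3,4,6,7}  (accept∈set)
'd' @ 6: {1,2,3,4,5,6,7}  (accept∈set)
'b' @ 7: {1,2,3,4,6,7}  (accept∈set)
end set {1,2,3,4,6,7} — state 1 in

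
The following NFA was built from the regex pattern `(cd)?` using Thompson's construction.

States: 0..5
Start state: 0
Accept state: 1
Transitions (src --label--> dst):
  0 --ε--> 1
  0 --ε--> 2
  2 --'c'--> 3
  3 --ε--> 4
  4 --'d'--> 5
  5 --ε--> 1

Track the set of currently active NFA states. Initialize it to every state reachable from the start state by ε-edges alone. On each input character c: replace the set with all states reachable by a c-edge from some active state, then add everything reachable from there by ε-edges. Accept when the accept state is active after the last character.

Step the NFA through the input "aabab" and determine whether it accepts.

Answer: REJECT

Trace:
start: ε-closure({0}) = {0,1,2}
'a' @ 1: {}  — state set empty
rest 'abab' ignored (set empty)
end set {} — state 1 not in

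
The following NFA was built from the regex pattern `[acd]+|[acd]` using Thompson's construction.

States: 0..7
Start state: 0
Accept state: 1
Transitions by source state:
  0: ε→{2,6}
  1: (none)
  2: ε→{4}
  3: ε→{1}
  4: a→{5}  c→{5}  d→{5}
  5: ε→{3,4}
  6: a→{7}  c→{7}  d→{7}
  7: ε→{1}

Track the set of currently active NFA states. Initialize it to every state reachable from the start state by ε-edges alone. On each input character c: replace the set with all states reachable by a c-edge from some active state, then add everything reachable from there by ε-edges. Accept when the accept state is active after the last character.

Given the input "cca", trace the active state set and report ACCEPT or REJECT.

initial (ε-close {0}): {0,2,4,6}
'c' @ 1: {1,3,4,5,7}  (accept∈set)
'c' @ 2: {1,3,4,5}  (accept∈set)
'a' @ 3: {1,3,4,5}  (accept∈set)
final: {1,3,4,5}; accept 1 in set

Answer: ACCEPT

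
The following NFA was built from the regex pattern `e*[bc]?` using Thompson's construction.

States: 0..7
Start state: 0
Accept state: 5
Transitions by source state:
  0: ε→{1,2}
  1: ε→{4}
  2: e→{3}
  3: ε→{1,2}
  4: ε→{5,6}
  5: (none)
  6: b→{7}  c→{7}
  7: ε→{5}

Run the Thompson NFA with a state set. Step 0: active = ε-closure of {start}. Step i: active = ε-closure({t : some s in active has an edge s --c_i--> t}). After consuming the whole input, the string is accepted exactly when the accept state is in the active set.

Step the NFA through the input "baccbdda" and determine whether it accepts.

initial (ε-close {0}): {0,1,2,4,5,6}
'b' @ 1: {5,7}  (accept∈set)
'a' @ 2: {}  — state set empty
rest 'ccbdda' ignored (set empty)
final: {}; accept 5 not in set

Answer: REJECT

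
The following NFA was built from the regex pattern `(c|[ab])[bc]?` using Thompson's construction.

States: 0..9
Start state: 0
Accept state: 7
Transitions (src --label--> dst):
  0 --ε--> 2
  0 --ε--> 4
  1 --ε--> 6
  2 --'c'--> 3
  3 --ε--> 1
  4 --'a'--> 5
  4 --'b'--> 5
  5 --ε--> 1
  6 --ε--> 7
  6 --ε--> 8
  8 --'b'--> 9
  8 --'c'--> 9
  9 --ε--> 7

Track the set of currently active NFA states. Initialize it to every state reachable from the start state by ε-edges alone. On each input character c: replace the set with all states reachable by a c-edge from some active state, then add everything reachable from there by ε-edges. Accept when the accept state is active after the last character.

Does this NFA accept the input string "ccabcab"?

start: ε-closure({0}) = {0,2,4}
'c' @ 1: {1,3,6,7,8}  ✓accept
'c' @ 2: {7,9}  ✓accept
'a' @ 3: {}  — dead — no transitions
rest 'bcab' ignored (set empty)
end set {} — state 7 not in

Answer: REJECT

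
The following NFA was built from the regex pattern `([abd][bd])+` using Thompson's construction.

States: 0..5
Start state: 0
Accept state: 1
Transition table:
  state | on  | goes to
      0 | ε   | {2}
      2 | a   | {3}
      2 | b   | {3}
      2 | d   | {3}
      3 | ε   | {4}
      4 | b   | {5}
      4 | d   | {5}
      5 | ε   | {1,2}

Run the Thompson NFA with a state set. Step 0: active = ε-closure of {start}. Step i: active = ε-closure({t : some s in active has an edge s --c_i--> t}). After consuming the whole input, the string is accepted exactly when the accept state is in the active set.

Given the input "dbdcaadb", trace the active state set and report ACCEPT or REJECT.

Answer: REJECT

Trace:
start: ε-closure({0}) = {0,2}
'd' @ 1: {3,4}
'b' @ 2: {1,2,5}  (accept∈set)
'd' @ 3: {3,4}
'c' @ 4: {}  — state set empty
rest 'aadb' ignored (set empty)
after full input: {}  (accept=1 not in)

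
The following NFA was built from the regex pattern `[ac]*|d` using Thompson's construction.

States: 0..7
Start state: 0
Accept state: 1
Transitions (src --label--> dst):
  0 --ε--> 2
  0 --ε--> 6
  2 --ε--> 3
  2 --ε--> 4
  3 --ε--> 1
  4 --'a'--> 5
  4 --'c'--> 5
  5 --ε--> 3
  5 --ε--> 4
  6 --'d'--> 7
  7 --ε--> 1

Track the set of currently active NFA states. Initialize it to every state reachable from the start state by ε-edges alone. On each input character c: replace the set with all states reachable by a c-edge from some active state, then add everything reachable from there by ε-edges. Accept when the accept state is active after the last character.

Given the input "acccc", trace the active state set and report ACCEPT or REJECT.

start: ε-closure({0}) = {0,1,2,3,4,6}
'a' @ 1: {1,3,4,5}  [accepting]
'c' @ 2: {1,3,4,5}  [accepting]
'c' @ 3: {1,3,4,5}  [accepting]
'c' @ 4: {1,3,4,5}  [accepting]
'c' @ 5: {1,3,4,5}  [accepting]
end set {1,3,4,5} — state 1 in

Answer: ACCEPT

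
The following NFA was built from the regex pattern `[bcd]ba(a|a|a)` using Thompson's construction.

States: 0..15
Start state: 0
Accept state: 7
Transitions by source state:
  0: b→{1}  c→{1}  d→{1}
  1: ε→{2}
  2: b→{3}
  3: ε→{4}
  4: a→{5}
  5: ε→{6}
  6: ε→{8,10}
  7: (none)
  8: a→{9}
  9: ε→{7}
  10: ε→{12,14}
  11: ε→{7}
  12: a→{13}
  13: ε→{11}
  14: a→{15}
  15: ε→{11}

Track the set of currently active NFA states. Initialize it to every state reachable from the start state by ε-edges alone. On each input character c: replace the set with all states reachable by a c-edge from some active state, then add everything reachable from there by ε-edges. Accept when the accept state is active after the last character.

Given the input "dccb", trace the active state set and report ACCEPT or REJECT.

Answer: REJECT

Derivation:
initial (ε-close {0}): {0}
'd' @ 1: {1,2}
'c' @ 2: {}  — state set empty
rest 'cb' ignored (set empty)
after full input: {}  (accept=7 not in)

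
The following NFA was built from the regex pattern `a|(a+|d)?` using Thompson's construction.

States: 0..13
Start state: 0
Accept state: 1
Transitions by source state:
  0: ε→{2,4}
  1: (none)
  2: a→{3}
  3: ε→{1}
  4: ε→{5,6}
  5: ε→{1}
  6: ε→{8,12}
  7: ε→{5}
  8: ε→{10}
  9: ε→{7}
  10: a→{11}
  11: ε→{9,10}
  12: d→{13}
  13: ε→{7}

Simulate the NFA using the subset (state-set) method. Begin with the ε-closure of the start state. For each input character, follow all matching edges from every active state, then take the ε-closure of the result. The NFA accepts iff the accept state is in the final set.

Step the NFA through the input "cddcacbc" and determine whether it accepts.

Answer: REJECT

Trace:
start: ε-closure({0}) = {0,1,2,4,5,6,8,10,12}
'c' @ 1: {}  — state set empty
rest 'ddcacbc' ignored (set empty)
end set {} — state 1 not in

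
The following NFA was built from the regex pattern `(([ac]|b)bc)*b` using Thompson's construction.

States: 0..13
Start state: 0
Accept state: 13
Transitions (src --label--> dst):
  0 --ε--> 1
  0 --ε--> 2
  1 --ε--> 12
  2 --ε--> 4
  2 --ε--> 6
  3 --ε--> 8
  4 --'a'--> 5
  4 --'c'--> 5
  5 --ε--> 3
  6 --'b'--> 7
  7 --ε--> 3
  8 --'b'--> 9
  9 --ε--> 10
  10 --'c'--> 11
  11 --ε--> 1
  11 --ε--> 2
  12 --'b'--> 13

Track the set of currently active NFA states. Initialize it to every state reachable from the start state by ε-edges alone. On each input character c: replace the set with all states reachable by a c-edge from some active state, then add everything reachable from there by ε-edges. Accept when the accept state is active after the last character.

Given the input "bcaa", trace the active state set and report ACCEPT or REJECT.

Answer: REJECT

Steps:
S₀ = ε-closure({0}) = {0,1,2,4,6,12}
'b' @ 1: {3,7,8,13}  ✓accept
'c' @ 2: {}  — dead — no transitions
rest 'aa' ignored (set empty)
final: {}; accept 13 not in set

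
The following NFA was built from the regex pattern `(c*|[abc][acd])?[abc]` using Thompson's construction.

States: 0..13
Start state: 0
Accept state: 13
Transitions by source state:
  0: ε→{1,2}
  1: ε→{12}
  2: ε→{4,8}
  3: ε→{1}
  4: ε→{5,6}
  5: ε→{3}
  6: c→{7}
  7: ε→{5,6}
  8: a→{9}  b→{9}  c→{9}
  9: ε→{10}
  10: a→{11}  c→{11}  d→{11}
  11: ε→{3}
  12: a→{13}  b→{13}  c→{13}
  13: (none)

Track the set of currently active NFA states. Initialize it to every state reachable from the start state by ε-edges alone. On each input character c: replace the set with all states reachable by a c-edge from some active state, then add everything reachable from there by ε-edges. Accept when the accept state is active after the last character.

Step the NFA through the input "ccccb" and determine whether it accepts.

start: ε-closure({0}) = {0,1,2,3,4,5,6,8,12}
'c' @ 1: {1,3,5,6,7,9,10,12,13}  [accepting]
'c' @ 2: {1,3,5,6,7,11,12,13}  [accepting]
'c' @ 3: {1,3,5,6,7,12,13}  [accepting]
'c' @ 4: {1,3,5,6,7,12,13}  [accepting]
'b' @ 5: {13}  [accepting]
final: {13}; accept 13 in set

Answer: ACCEPT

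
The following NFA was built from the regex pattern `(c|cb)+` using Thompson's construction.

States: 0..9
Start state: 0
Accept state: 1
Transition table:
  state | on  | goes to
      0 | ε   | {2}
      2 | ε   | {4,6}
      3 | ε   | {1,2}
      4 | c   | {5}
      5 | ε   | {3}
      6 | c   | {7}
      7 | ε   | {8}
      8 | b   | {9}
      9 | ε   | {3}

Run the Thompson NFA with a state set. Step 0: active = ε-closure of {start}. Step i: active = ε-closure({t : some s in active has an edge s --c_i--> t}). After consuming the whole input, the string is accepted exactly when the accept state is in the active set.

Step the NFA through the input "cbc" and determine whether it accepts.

Answer: ACCEPT

Trace:
initial (ε-close {0}): {0,2,4,6}
'c' @ 1: {1,2,3,4,5,6,7,8}  ✓accept
'b' @ 2: {1,2,3,4,6,9}  ✓accept
'c' @ 3: {1,2,3,4,5,6,7,8}  ✓accept
final: {1,2,3,4,5,6,7,8}; accept 1 in set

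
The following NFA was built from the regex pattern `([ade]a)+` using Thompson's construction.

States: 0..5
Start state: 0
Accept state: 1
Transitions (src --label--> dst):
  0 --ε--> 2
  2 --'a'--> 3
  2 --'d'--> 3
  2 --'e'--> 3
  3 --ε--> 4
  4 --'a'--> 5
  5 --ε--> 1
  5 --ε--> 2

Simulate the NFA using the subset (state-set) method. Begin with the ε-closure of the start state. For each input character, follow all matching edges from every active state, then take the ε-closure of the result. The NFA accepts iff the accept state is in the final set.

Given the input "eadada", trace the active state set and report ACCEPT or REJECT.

Answer: ACCEPT

Derivation:
initial (ε-close {0}): {0,2}
'e' @ 1: {3,4}
'a' @ 2: {1,2,5}  ✓accept
'd' @ 3: {3,4}
'a' @ 4: {1,2,5}  ✓accept
'd' @ 5: {3,4}
'a' @ 6: {1,2,5}  ✓accept
final: {1,2,5}; accept 1 in set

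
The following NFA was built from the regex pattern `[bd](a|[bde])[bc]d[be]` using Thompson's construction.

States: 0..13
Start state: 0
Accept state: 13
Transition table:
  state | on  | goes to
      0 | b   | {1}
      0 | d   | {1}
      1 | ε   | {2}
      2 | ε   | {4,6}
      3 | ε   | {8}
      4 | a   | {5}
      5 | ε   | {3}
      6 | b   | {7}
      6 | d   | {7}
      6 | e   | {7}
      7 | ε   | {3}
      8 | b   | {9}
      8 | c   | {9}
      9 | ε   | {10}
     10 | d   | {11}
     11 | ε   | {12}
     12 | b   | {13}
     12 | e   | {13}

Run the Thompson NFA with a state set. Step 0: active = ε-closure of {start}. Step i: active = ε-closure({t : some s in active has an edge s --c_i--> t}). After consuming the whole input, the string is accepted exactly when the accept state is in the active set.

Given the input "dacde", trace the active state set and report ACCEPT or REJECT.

start: ε-closure({0}) = {0}
'd' @ 1: {1,2,4,6}
'a' @ 2: {3,5,8}
'c' @ 3: {9,10}
'd' @ 4: {11,12}
'e' @ 5: {13}  [accepting]
end set {13} — state 13 in

Answer: ACCEPT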